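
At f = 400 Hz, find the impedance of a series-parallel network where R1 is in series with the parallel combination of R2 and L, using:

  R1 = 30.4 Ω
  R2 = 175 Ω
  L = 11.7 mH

Step 1 — Angular frequency: ω = 2π·f = 2π·400 = 2513 rad/s.
Step 2 — Component impedances:
  R1: Z = R = 30.4 Ω
  R2: Z = R = 175 Ω
  L: Z = jωL = j·2513·0.0117 = 0 + j29.41 Ω
Step 3 — Parallel branch: R2 || L = 1/(1/R2 + 1/L) = 4.805 + j28.6 Ω.
Step 4 — Series with R1: Z_total = R1 + (R2 || L) = 35.21 + j28.6 Ω = 45.36∠39.1° Ω.

Z = 35.21 + j28.6 Ω = 45.36∠39.1° Ω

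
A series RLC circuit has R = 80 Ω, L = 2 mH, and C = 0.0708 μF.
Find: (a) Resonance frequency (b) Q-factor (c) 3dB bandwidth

Step 1 — Resonance: ω₀ = 1/√(LC) = 1/√(0.002·7.08e-08) = 8.404e+04 rad/s.
Step 2 — f₀ = ω₀/(2π) = 1.337e+04 Hz.
Step 3 — Series Q: Q = ω₀L/R = 8.404e+04·0.002/80 = 2.101.
Step 4 — Bandwidth: Δω = ω₀/Q = 4e+04 rad/s; BW = Δω/(2π) = 6366 Hz.

(a) f₀ = 1.337e+04 Hz  (b) Q = 2.101  (c) BW = 6366 Hz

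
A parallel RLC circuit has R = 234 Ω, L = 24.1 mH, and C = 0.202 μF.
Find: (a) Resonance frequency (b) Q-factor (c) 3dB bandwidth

Step 1 — Resonance: ω₀ = 1/√(LC) = 1/√(0.0241·2.02e-07) = 1.433e+04 rad/s.
Step 2 — f₀ = ω₀/(2π) = 2281 Hz.
Step 3 — Parallel Q: Q = R/(ω₀L) = 234/(1.433e+04·0.0241) = 0.6775.
Step 4 — Bandwidth: Δω = ω₀/Q = 2.116e+04 rad/s; BW = Δω/(2π) = 3367 Hz.

(a) f₀ = 2281 Hz  (b) Q = 0.6775  (c) BW = 3367 Hz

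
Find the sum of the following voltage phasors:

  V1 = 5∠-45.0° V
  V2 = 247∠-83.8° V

Step 1 — Convert each phasor to rectangular form:
  V1 = 5·(cos(-45.0°) + j·sin(-45.0°)) = 3.536 - j3.536 V
  V2 = 247·(cos(-83.8°) + j·sin(-83.8°)) = 26.68 - j245.6 V
Step 2 — Sum components: V_total = 30.21 - j249.1 V.
Step 3 — Convert to polar: |V_total| = 250.9 V, ∠V_total = -83.1°.

V_total = 250.9∠-83.1° V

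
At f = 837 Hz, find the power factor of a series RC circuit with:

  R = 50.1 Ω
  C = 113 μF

Step 1 — Angular frequency: ω = 2π·f = 2π·837 = 5259 rad/s.
Step 2 — Component impedances:
  R: Z = R = 50.1 Ω
  C: Z = 1/(jωC) = -j/(ω·C) = 0 - j1.683 Ω
Step 3 — Series combination: Z_total = R + C = 50.1 - j1.683 Ω = 50.13∠-1.9° Ω.
Step 4 — Power factor: PF = cos(φ) = Re(Z)/|Z| = 50.1/50.13 = 0.9994.
Step 5 — Type: Im(Z) = -1.683 ⇒ leading (phase φ = -1.9°).

PF = 0.9994 (leading, φ = -1.9°)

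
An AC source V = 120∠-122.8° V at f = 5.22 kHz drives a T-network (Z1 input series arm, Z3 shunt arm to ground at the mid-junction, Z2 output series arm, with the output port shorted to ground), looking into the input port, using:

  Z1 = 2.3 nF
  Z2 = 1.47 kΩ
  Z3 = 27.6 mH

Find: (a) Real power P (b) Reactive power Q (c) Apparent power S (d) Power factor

Step 1 — Angular frequency: ω = 2π·f = 2π·5220 = 3.28e+04 rad/s.
Step 2 — Component impedances:
  Z1: Z = 1/(jωC) = -j/(ω·C) = 0 - j1.326e+04 Ω
  Z2: Z = R = 1470 Ω
  Z3: Z = jωL = j·3.28e+04·0.0276 = 0 + j905.2 Ω
Step 3 — With the output port shorted to ground, the output series arm Z2 runs from the junction to ground; the shunt arm Z3 also runs from the junction to ground. They appear in parallel: Z3 || Z2 = 404.2 + j656.3 Ω.
Step 4 — Series with input arm Z1: Z_in = Z1 + (Z3 || Z2) = 404.2 - j1.26e+04 Ω = 1.261e+04∠-88.2° Ω.
Step 5 — Source phasor: V = 120∠-122.8° V = -65 - j100.9 V.
Step 6 — Current: I = V / Z = 0.007832 - j0.00541 A = 0.009519∠-34.6° A.
Step 7 — Complex power: S = V·I* = 0.03662 - j1.142 VA.
Step 8 — Real power: P = Re(S) = 0.03662 W.
Step 9 — Reactive power: Q = Im(S) = -1.142 VAR.
Step 10 — Apparent power: |S| = 1.142 VA.
Step 11 — Power factor: PF = P/|S| = 0.03206 (leading).

(a) P = 0.03662 W  (b) Q = -1.142 VAR  (c) S = 1.142 VA  (d) PF = 0.03206 (leading)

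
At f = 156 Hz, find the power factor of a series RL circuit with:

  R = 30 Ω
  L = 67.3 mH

Step 1 — Angular frequency: ω = 2π·f = 2π·156 = 980.2 rad/s.
Step 2 — Component impedances:
  R: Z = R = 30 Ω
  L: Z = jωL = j·980.2·0.0673 = 0 + j65.97 Ω
Step 3 — Series combination: Z_total = R + L = 30 + j65.97 Ω = 72.47∠65.5° Ω.
Step 4 — Power factor: PF = cos(φ) = Re(Z)/|Z| = 30/72.47 = 0.414.
Step 5 — Type: Im(Z) = 65.97 ⇒ lagging (phase φ = 65.5°).

PF = 0.414 (lagging, φ = 65.5°)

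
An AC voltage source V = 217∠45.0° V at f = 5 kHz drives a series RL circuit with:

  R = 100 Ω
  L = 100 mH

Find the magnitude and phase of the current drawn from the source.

Step 1 — Angular frequency: ω = 2π·f = 2π·5000 = 3.142e+04 rad/s.
Step 2 — Component impedances:
  R: Z = R = 100 Ω
  L: Z = jωL = j·3.142e+04·0.1 = 0 + j3142 Ω
Step 3 — Series combination: Z_total = R + L = 100 + j3142 Ω = 3143∠88.2° Ω.
Step 4 — Source phasor: V = 217∠45.0° V = 153.4 + j153.4 V.
Step 5 — Ohm's law: I = V / Z_total = (153.4 + j153.4) / (100 + j3142) = 0.05035 - j0.04724 A.
Step 6 — Convert to polar: |I| = 0.06904 A, ∠I = -43.2°.

I = 0.06904∠-43.2° A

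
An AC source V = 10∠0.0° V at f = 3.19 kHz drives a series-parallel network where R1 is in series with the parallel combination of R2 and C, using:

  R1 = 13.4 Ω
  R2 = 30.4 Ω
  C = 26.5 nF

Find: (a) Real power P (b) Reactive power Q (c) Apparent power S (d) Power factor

Step 1 — Angular frequency: ω = 2π·f = 2π·3190 = 2.004e+04 rad/s.
Step 2 — Component impedances:
  R1: Z = R = 13.4 Ω
  R2: Z = R = 30.4 Ω
  C: Z = 1/(jωC) = -j/(ω·C) = 0 - j1883 Ω
Step 3 — Parallel branch: R2 || C = 1/(1/R2 + 1/C) = 30.39 - j0.4907 Ω.
Step 4 — Series with R1: Z_total = R1 + (R2 || C) = 43.79 - j0.4907 Ω = 43.79∠-0.6° Ω.
Step 5 — Source phasor: V = 10∠0.0° V = 10 V.
Step 6 — Current: I = V / Z = 0.2283 + j0.002559 A = 0.2283∠0.6° A.
Step 7 — Complex power: S = V·I* = 2.283 - j0.02559 VA.
Step 8 — Real power: P = Re(S) = 2.283 W.
Step 9 — Reactive power: Q = Im(S) = -0.02559 VAR.
Step 10 — Apparent power: |S| = 2.283 VA.
Step 11 — Power factor: PF = P/|S| = 0.9999 (leading).

(a) P = 2.283 W  (b) Q = -0.02559 VAR  (c) S = 2.283 VA  (d) PF = 0.9999 (leading)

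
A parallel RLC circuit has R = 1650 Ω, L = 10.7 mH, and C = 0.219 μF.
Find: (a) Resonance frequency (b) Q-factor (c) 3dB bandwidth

Step 1 — Resonance: ω₀ = 1/√(LC) = 1/√(0.0107·2.19e-07) = 2.066e+04 rad/s.
Step 2 — f₀ = ω₀/(2π) = 3288 Hz.
Step 3 — Parallel Q: Q = R/(ω₀L) = 1650/(2.066e+04·0.0107) = 7.465.
Step 4 — Bandwidth: Δω = ω₀/Q = 2767 rad/s; BW = Δω/(2π) = 440.4 Hz.

(a) f₀ = 3288 Hz  (b) Q = 7.465  (c) BW = 440.4 Hz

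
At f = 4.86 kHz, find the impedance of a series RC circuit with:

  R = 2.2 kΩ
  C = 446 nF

Step 1 — Angular frequency: ω = 2π·f = 2π·4860 = 3.054e+04 rad/s.
Step 2 — Component impedances:
  R: Z = R = 2200 Ω
  C: Z = 1/(jωC) = -j/(ω·C) = 0 - j73.43 Ω
Step 3 — Series combination: Z_total = R + C = 2200 - j73.43 Ω = 2201∠-1.9° Ω.

Z = 2200 - j73.43 Ω = 2201∠-1.9° Ω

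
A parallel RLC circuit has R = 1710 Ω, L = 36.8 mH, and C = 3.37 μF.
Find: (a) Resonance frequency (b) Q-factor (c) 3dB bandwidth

Step 1 — Resonance: ω₀ = 1/√(LC) = 1/√(0.0368·3.37e-06) = 2840 rad/s.
Step 2 — f₀ = ω₀/(2π) = 451.9 Hz.
Step 3 — Parallel Q: Q = R/(ω₀L) = 1710/(2840·0.0368) = 16.36.
Step 4 — Bandwidth: Δω = ω₀/Q = 173.5 rad/s; BW = Δω/(2π) = 27.62 Hz.

(a) f₀ = 451.9 Hz  (b) Q = 16.36  (c) BW = 27.62 Hz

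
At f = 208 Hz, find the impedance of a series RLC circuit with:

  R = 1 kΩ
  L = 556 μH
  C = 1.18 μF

Step 1 — Angular frequency: ω = 2π·f = 2π·208 = 1307 rad/s.
Step 2 — Component impedances:
  R: Z = R = 1000 Ω
  L: Z = jωL = j·1307·0.000556 = 0 + j0.7266 Ω
  C: Z = 1/(jωC) = -j/(ω·C) = 0 - j648.4 Ω
Step 3 — Series combination: Z_total = R + L + C = 1000 - j647.7 Ω = 1191∠-32.9° Ω.

Z = 1000 - j647.7 Ω = 1191∠-32.9° Ω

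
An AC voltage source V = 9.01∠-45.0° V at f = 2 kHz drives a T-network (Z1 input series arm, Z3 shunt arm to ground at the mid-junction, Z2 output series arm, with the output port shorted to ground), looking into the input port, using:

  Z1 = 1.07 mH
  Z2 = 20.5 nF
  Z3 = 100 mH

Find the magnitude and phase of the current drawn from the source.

Step 1 — Angular frequency: ω = 2π·f = 2π·2000 = 1.257e+04 rad/s.
Step 2 — Component impedances:
  Z1: Z = jωL = j·1.257e+04·0.00107 = 0 + j13.45 Ω
  Z2: Z = 1/(jωC) = -j/(ω·C) = 0 - j3882 Ω
  Z3: Z = jωL = j·1.257e+04·0.1 = 0 + j1257 Ω
Step 3 — With the output port shorted to ground, the output series arm Z2 runs from the junction to ground; the shunt arm Z3 also runs from the junction to ground. They appear in parallel: Z3 || Z2 = 0 + j1858 Ω.
Step 4 — Series with input arm Z1: Z_in = Z1 + (Z3 || Z2) = 0 + j1872 Ω = 1872∠90.0° Ω.
Step 5 — Source phasor: V = 9.01∠-45.0° V = 6.371 - j6.371 V.
Step 6 — Ohm's law: I = V / Z_total = (6.371 - j6.371) / (0 + j1872) = -0.003404 - j0.003404 A.
Step 7 — Convert to polar: |I| = 0.004814 A, ∠I = -135.0°.

I = 0.004814∠-135.0° A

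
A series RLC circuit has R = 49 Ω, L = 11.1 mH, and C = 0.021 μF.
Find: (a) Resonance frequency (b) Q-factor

Step 1 — Resonance condition Im(Z)=0 gives ω₀ = 1/√(LC).
Step 2 — ω₀ = 1/√(0.0111·2.1e-08) = 6.55e+04 rad/s.
Step 3 — f₀ = ω₀/(2π) = 1.042e+04 Hz.
Step 4 — Series Q: Q = ω₀L/R = 6.55e+04·0.0111/49 = 14.84.

(a) f₀ = 1.042e+04 Hz  (b) Q = 14.84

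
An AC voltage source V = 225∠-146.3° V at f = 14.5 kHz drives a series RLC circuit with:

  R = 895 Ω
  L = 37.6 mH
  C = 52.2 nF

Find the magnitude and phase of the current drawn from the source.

Step 1 — Angular frequency: ω = 2π·f = 2π·1.45e+04 = 9.111e+04 rad/s.
Step 2 — Component impedances:
  R: Z = R = 895 Ω
  L: Z = jωL = j·9.111e+04·0.0376 = 0 + j3426 Ω
  C: Z = 1/(jωC) = -j/(ω·C) = 0 - j210.3 Ω
Step 3 — Series combination: Z_total = R + L + C = 895 + j3215 Ω = 3338∠74.4° Ω.
Step 4 — Source phasor: V = 225∠-146.3° V = -187.2 - j124.8 V.
Step 5 — Ohm's law: I = V / Z_total = (-187.2 - j124.8) / (895 + j3215) = -0.05107 + j0.044 A.
Step 6 — Convert to polar: |I| = 0.06741 A, ∠I = 139.3°.

I = 0.06741∠139.3° A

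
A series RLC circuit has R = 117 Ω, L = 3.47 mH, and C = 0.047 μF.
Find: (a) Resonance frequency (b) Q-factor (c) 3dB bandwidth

Step 1 — Resonance condition Im(Z)=0 gives ω₀ = 1/√(LC).
Step 2 — ω₀ = 1/√(0.00347·4.7e-08) = 7.83e+04 rad/s.
Step 3 — f₀ = ω₀/(2π) = 1.246e+04 Hz.
Step 4 — Series Q: Q = ω₀L/R = 7.83e+04·0.00347/117 = 2.322.
Step 5 — 3dB bandwidth: Δω = ω₀/Q = 3.372e+04 rad/s; BW = Δω/(2π) = 5366 Hz.

(a) f₀ = 1.246e+04 Hz  (b) Q = 2.322  (c) BW = 5366 Hz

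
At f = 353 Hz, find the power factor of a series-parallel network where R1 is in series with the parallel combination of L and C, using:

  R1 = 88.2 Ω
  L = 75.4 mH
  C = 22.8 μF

Step 1 — Angular frequency: ω = 2π·f = 2π·353 = 2218 rad/s.
Step 2 — Component impedances:
  R1: Z = R = 88.2 Ω
  L: Z = jωL = j·2218·0.0754 = 0 + j167.2 Ω
  C: Z = 1/(jωC) = -j/(ω·C) = 0 - j19.77 Ω
Step 3 — Parallel branch: L || C = 1/(1/L + 1/C) = 0 - j22.43 Ω.
Step 4 — Series with R1: Z_total = R1 + (L || C) = 88.2 - j22.43 Ω = 91.01∠-14.3° Ω.
Step 5 — Power factor: PF = cos(φ) = Re(Z)/|Z| = 88.2/91.007 = 0.9692.
Step 6 — Type: Im(Z) = -22.43 ⇒ leading (phase φ = -14.3°).

PF = 0.9692 (leading, φ = -14.3°)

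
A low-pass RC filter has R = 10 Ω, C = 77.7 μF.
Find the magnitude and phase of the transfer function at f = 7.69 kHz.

Step 1 — Angular frequency: ω = 2π·7690 = 4.832e+04 rad/s.
Step 2 — Transfer function: H(jω) = 1/(1 + jωRC).
Step 3 — Denominator: 1 + jωRC = 1 + j·4.832e+04·10·7.77e-05 = 1 + j37.54.
Step 4 — H = 0.000709 - j0.02662.
Step 5 — Magnitude: |H| = 0.02663 (-31.5 dB); phase: φ = -88.5°.

|H| = 0.02663 (-31.5 dB), φ = -88.5°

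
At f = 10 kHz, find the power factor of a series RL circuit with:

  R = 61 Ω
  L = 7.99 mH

Step 1 — Angular frequency: ω = 2π·f = 2π·1e+04 = 6.283e+04 rad/s.
Step 2 — Component impedances:
  R: Z = R = 61 Ω
  L: Z = jωL = j·6.283e+04·0.00799 = 0 + j502 Ω
Step 3 — Series combination: Z_total = R + L = 61 + j502 Ω = 505.7∠83.1° Ω.
Step 4 — Power factor: PF = cos(φ) = Re(Z)/|Z| = 61/505.7 = 0.1206.
Step 5 — Type: Im(Z) = 502 ⇒ lagging (phase φ = 83.1°).

PF = 0.1206 (lagging, φ = 83.1°)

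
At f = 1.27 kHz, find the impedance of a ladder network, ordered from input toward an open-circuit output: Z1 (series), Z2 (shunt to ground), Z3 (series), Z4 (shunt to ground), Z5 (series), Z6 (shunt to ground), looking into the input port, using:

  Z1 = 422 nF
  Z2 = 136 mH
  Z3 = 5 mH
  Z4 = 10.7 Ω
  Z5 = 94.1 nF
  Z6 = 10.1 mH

Step 1 — Angular frequency: ω = 2π·f = 2π·1270 = 7980 rad/s.
Step 2 — Component impedances:
  Z1: Z = 1/(jωC) = -j/(ω·C) = 0 - j297 Ω
  Z2: Z = jωL = j·7980·0.136 = 0 + j1085 Ω
  Z3: Z = jωL = j·7980·0.005 = 0 + j39.9 Ω
  Z4: Z = R = 10.7 Ω
  Z5: Z = 1/(jωC) = -j/(ω·C) = 0 - j1332 Ω
  Z6: Z = jωL = j·7980·0.0101 = 0 + j80.59 Ω
Step 3 — Ladder network (open output): work backward from the far end, alternating series and parallel combinations. Z_in = 9.955 - j258.5 Ω = 258.7∠-87.8° Ω.

Z = 9.955 - j258.5 Ω = 258.7∠-87.8° Ω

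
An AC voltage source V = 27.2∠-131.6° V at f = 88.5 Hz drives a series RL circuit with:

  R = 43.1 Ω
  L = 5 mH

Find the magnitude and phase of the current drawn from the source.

Step 1 — Angular frequency: ω = 2π·f = 2π·88.5 = 556.1 rad/s.
Step 2 — Component impedances:
  R: Z = R = 43.1 Ω
  L: Z = jωL = j·556.1·0.005 = 0 + j2.78 Ω
Step 3 — Series combination: Z_total = R + L = 43.1 + j2.78 Ω = 43.19∠3.7° Ω.
Step 4 — Source phasor: V = 27.2∠-131.6° V = -18.06 - j20.34 V.
Step 5 — Ohm's law: I = V / Z_total = (-18.06 - j20.34) / (43.1 + j2.78) = -0.4476 - j0.4431 A.
Step 6 — Convert to polar: |I| = 0.6298 A, ∠I = -135.3°.

I = 0.6298∠-135.3° A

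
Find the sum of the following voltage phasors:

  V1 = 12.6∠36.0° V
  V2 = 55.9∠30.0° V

Step 1 — Convert each phasor to rectangular form:
  V1 = 12.6·(cos(36.0°) + j·sin(36.0°)) = 10.19 + j7.406 V
  V2 = 55.9·(cos(30.0°) + j·sin(30.0°)) = 48.41 + j27.95 V
Step 2 — Sum components: V_total = 58.6 + j35.36 V.
Step 3 — Convert to polar: |V_total| = 68.44 V, ∠V_total = 31.1°.

V_total = 68.44∠31.1° V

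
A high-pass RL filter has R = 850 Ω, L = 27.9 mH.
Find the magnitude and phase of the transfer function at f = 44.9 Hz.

Step 1 — Angular frequency: ω = 2π·44.9 = 282.1 rad/s.
Step 2 — Transfer function: H(jω) = jωL/(R + jωL).
Step 3 — Numerator jωL = j·7.871; denominator R + jωL = 850 + j7.871.
Step 4 — H = 8.574e-05 + j0.009259.
Step 5 — Magnitude: |H| = 0.00926 (-40.7 dB); phase: φ = 89.5°.

|H| = 0.00926 (-40.7 dB), φ = 89.5°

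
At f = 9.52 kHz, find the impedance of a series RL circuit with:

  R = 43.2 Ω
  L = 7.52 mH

Step 1 — Angular frequency: ω = 2π·f = 2π·9520 = 5.982e+04 rad/s.
Step 2 — Component impedances:
  R: Z = R = 43.2 Ω
  L: Z = jωL = j·5.982e+04·0.00752 = 0 + j449.8 Ω
Step 3 — Series combination: Z_total = R + L = 43.2 + j449.8 Ω = 451.9∠84.5° Ω.

Z = 43.2 + j449.8 Ω = 451.9∠84.5° Ω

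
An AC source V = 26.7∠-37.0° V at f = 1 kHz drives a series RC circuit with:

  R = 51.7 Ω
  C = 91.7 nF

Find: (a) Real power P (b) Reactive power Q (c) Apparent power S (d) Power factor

Step 1 — Angular frequency: ω = 2π·f = 2π·1000 = 6283 rad/s.
Step 2 — Component impedances:
  R: Z = R = 51.7 Ω
  C: Z = 1/(jωC) = -j/(ω·C) = 0 - j1736 Ω
Step 3 — Series combination: Z_total = R + C = 51.7 - j1736 Ω = 1736∠-88.3° Ω.
Step 4 — Source phasor: V = 26.7∠-37.0° V = 21.32 - j16.07 V.
Step 5 — Current: I = V / Z = 0.009616 + j0.012 A = 0.01538∠51.3° A.
Step 6 — Complex power: S = V·I* = 0.01222 - j0.4104 VA.
Step 7 — Real power: P = Re(S) = 0.01222 W.
Step 8 — Reactive power: Q = Im(S) = -0.4104 VAR.
Step 9 — Apparent power: |S| = 0.4106 VA.
Step 10 — Power factor: PF = P/|S| = 0.02977 (leading).

(a) P = 0.01222 W  (b) Q = -0.4104 VAR  (c) S = 0.4106 VA  (d) PF = 0.02977 (leading)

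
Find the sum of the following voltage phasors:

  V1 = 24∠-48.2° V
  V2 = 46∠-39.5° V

Step 1 — Convert each phasor to rectangular form:
  V1 = 24·(cos(-48.2°) + j·sin(-48.2°)) = 16 - j17.89 V
  V2 = 46·(cos(-39.5°) + j·sin(-39.5°)) = 35.49 - j29.26 V
Step 2 — Sum components: V_total = 51.49 - j47.15 V.
Step 3 — Convert to polar: |V_total| = 69.82 V, ∠V_total = -42.5°.

V_total = 69.82∠-42.5° V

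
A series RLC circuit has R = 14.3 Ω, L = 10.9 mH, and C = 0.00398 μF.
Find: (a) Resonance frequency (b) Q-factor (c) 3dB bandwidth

Step 1 — Resonance condition Im(Z)=0 gives ω₀ = 1/√(LC).
Step 2 — ω₀ = 1/√(0.0109·3.98e-09) = 1.518e+05 rad/s.
Step 3 — f₀ = ω₀/(2π) = 2.416e+04 Hz.
Step 4 — Series Q: Q = ω₀L/R = 1.518e+05·0.0109/14.3 = 115.7.
Step 5 — 3dB bandwidth: Δω = ω₀/Q = 1312 rad/s; BW = Δω/(2π) = 208.8 Hz.

(a) f₀ = 2.416e+04 Hz  (b) Q = 115.7  (c) BW = 208.8 Hz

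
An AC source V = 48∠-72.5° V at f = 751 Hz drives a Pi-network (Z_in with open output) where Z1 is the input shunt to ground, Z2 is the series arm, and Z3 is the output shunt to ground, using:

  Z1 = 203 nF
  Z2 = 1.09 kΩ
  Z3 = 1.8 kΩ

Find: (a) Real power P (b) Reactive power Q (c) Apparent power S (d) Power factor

Step 1 — Angular frequency: ω = 2π·f = 2π·751 = 4719 rad/s.
Step 2 — Component impedances:
  Z1: Z = 1/(jωC) = -j/(ω·C) = 0 - j1044 Ω
  Z2: Z = R = 1090 Ω
  Z3: Z = R = 1800 Ω
Step 3 — With open output, the series arm Z2 and the output shunt Z3 appear in series to ground: Z2 + Z3 = 2890 Ω.
Step 4 — Parallel with input shunt Z1: Z_in = Z1 || (Z2 + Z3) = 333.6 - j923.5 Ω = 981.9∠-70.1° Ω.
Step 5 — Source phasor: V = 48∠-72.5° V = 14.43 - j45.78 V.
Step 6 — Current: I = V / Z = 0.04885 - j0.002014 A = 0.04889∠-2.4° A.
Step 7 — Complex power: S = V·I* = 0.7972 - j2.207 VA.
Step 8 — Real power: P = Re(S) = 0.7972 W.
Step 9 — Reactive power: Q = Im(S) = -2.207 VAR.
Step 10 — Apparent power: |S| = 2.347 VA.
Step 11 — Power factor: PF = P/|S| = 0.3397 (leading).

(a) P = 0.7972 W  (b) Q = -2.207 VAR  (c) S = 2.347 VA  (d) PF = 0.3397 (leading)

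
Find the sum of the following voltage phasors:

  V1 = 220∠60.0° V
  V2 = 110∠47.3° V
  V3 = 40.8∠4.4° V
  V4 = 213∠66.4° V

Step 1 — Convert each phasor to rectangular form:
  V1 = 220·(cos(60.0°) + j·sin(60.0°)) = 110 + j190.5 V
  V2 = 110·(cos(47.3°) + j·sin(47.3°)) = 74.6 + j80.84 V
  V3 = 40.8·(cos(4.4°) + j·sin(4.4°)) = 40.68 + j3.13 V
  V4 = 213·(cos(66.4°) + j·sin(66.4°)) = 85.27 + j195.2 V
Step 2 — Sum components: V_total = 310.6 + j469.7 V.
Step 3 — Convert to polar: |V_total| = 563.1 V, ∠V_total = 56.5°.

V_total = 563.1∠56.5° V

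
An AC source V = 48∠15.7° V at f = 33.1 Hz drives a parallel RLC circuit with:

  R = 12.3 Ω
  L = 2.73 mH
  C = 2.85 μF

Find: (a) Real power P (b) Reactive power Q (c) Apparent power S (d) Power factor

Step 1 — Angular frequency: ω = 2π·f = 2π·33.1 = 208 rad/s.
Step 2 — Component impedances:
  R: Z = R = 12.3 Ω
  L: Z = jωL = j·208·0.00273 = 0 + j0.5678 Ω
  C: Z = 1/(jωC) = -j/(ω·C) = 0 - j1687 Ω
Step 3 — Parallel combination: 1/Z_total = 1/R + 1/L + 1/C; Z_total = 0.02617 + j0.5668 Ω = 0.5674∠87.4° Ω.
Step 4 — Source phasor: V = 48∠15.7° V = 46.21 + j12.99 V.
Step 5 — Current: I = V / Z = 26.63 - j80.3 A = 84.6∠-71.7° A.
Step 6 — Complex power: S = V·I* = 187.3 + j4057 VA.
Step 7 — Real power: P = Re(S) = 187.3 W.
Step 8 — Reactive power: Q = Im(S) = 4057 VAR.
Step 9 — Apparent power: |S| = 4061 VA.
Step 10 — Power factor: PF = P/|S| = 0.04613 (lagging).

(a) P = 187.3 W  (b) Q = 4057 VAR  (c) S = 4061 VA  (d) PF = 0.04613 (lagging)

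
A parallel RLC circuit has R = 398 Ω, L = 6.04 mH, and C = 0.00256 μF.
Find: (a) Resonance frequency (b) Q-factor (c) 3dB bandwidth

Step 1 — Resonance: ω₀ = 1/√(LC) = 1/√(0.00604·2.56e-09) = 2.543e+05 rad/s.
Step 2 — f₀ = ω₀/(2π) = 4.047e+04 Hz.
Step 3 — Parallel Q: Q = R/(ω₀L) = 398/(2.543e+05·0.00604) = 0.2591.
Step 4 — Bandwidth: Δω = ω₀/Q = 9.815e+05 rad/s; BW = Δω/(2π) = 1.562e+05 Hz.

(a) f₀ = 4.047e+04 Hz  (b) Q = 0.2591  (c) BW = 1.562e+05 Hz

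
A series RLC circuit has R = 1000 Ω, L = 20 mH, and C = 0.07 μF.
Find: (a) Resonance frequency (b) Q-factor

Step 1 — Resonance condition Im(Z)=0 gives ω₀ = 1/√(LC).
Step 2 — ω₀ = 1/√(0.02·7e-08) = 2.673e+04 rad/s.
Step 3 — f₀ = ω₀/(2π) = 4254 Hz.
Step 4 — Series Q: Q = ω₀L/R = 2.673e+04·0.02/1000 = 0.5345.

(a) f₀ = 4254 Hz  (b) Q = 0.5345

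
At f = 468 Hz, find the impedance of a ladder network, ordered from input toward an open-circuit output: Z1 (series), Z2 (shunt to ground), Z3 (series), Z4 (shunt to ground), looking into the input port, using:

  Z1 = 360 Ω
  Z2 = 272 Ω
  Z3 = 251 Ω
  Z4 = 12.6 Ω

Step 1 — Angular frequency: ω = 2π·f = 2π·468 = 2941 rad/s.
Step 2 — Component impedances:
  Z1: Z = R = 360 Ω
  Z2: Z = R = 272 Ω
  Z3: Z = R = 251 Ω
  Z4: Z = R = 12.6 Ω
Step 3 — Ladder network (open output): work backward from the far end, alternating series and parallel combinations. Z_in = 493.9 Ω = 493.9∠0.0° Ω.

Z = 493.9 Ω = 493.9∠0.0° Ω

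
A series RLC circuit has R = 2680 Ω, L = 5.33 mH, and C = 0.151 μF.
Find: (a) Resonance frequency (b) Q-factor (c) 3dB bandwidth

Step 1 — Resonance condition Im(Z)=0 gives ω₀ = 1/√(LC).
Step 2 — ω₀ = 1/√(0.00533·1.51e-07) = 3.525e+04 rad/s.
Step 3 — f₀ = ω₀/(2π) = 5610 Hz.
Step 4 — Series Q: Q = ω₀L/R = 3.525e+04·0.00533/2680 = 0.0701.
Step 5 — 3dB bandwidth: Δω = ω₀/Q = 5.028e+05 rad/s; BW = Δω/(2π) = 8.003e+04 Hz.

(a) f₀ = 5610 Hz  (b) Q = 0.0701  (c) BW = 8.003e+04 Hz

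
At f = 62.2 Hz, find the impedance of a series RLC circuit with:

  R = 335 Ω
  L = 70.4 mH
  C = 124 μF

Step 1 — Angular frequency: ω = 2π·f = 2π·62.2 = 390.8 rad/s.
Step 2 — Component impedances:
  R: Z = R = 335 Ω
  L: Z = jωL = j·390.8·0.0704 = 0 + j27.51 Ω
  C: Z = 1/(jωC) = -j/(ω·C) = 0 - j20.64 Ω
Step 3 — Series combination: Z_total = R + L + C = 335 + j6.878 Ω = 335.1∠1.2° Ω.

Z = 335 + j6.878 Ω = 335.1∠1.2° Ω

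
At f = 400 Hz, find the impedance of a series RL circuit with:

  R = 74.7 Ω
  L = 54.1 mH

Step 1 — Angular frequency: ω = 2π·f = 2π·400 = 2513 rad/s.
Step 2 — Component impedances:
  R: Z = R = 74.7 Ω
  L: Z = jωL = j·2513·0.0541 = 0 + j136 Ω
Step 3 — Series combination: Z_total = R + L = 74.7 + j136 Ω = 155.1∠61.2° Ω.

Z = 74.7 + j136 Ω = 155.1∠61.2° Ω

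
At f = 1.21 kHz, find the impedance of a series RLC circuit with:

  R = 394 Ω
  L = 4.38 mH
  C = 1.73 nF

Step 1 — Angular frequency: ω = 2π·f = 2π·1210 = 7603 rad/s.
Step 2 — Component impedances:
  R: Z = R = 394 Ω
  L: Z = jωL = j·7603·0.00438 = 0 + j33.3 Ω
  C: Z = 1/(jωC) = -j/(ω·C) = 0 - j7.603e+04 Ω
Step 3 — Series combination: Z_total = R + L + C = 394 - j7.6e+04 Ω = 7.6e+04∠-89.7° Ω.

Z = 394 - j7.6e+04 Ω = 7.6e+04∠-89.7° Ω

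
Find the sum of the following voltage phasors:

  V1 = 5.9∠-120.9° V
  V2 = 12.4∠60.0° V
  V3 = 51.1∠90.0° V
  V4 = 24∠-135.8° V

Step 1 — Convert each phasor to rectangular form:
  V1 = 5.9·(cos(-120.9°) + j·sin(-120.9°)) = -3.03 - j5.063 V
  V2 = 12.4·(cos(60.0°) + j·sin(60.0°)) = 6.2 + j10.74 V
  V3 = 51.1·(cos(90.0°) + j·sin(90.0°)) = 0 + j51.1 V
  V4 = 24·(cos(-135.8°) + j·sin(-135.8°)) = -17.21 - j16.73 V
Step 2 — Sum components: V_total = -14.04 + j40.04 V.
Step 3 — Convert to polar: |V_total| = 42.43 V, ∠V_total = 109.3°.

V_total = 42.43∠109.3° V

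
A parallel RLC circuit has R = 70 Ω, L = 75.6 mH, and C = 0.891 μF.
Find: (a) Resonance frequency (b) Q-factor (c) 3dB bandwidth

Step 1 — Resonance: ω₀ = 1/√(LC) = 1/√(0.0756·8.91e-07) = 3853 rad/s.
Step 2 — f₀ = ω₀/(2π) = 613.2 Hz.
Step 3 — Parallel Q: Q = R/(ω₀L) = 70/(3853·0.0756) = 0.2403.
Step 4 — Bandwidth: Δω = ω₀/Q = 1.603e+04 rad/s; BW = Δω/(2π) = 2552 Hz.

(a) f₀ = 613.2 Hz  (b) Q = 0.2403  (c) BW = 2552 Hz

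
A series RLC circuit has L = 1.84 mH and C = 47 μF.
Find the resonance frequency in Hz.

Step 1 — Resonance condition Im(Z)=0 gives ω₀ = 1/√(LC).
Step 2 — ω₀ = 1/√(0.00184·4.7e-05) = 3400 rad/s.
Step 3 — f₀ = ω₀/(2π) = 541.2 Hz.

f₀ = 541.2 Hz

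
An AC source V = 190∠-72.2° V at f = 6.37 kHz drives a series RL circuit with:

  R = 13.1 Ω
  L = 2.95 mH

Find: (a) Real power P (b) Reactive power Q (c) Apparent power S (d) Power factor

Step 1 — Angular frequency: ω = 2π·f = 2π·6370 = 4.002e+04 rad/s.
Step 2 — Component impedances:
  R: Z = R = 13.1 Ω
  L: Z = jωL = j·4.002e+04·0.00295 = 0 + j118.1 Ω
Step 3 — Series combination: Z_total = R + L = 13.1 + j118.1 Ω = 118.8∠83.7° Ω.
Step 4 — Source phasor: V = 190∠-72.2° V = 58.08 - j180.9 V.
Step 5 — Current: I = V / Z = -1.46 - j0.6539 A = 1.599∠-155.9° A.
Step 6 — Complex power: S = V·I* = 33.51 + j302 VA.
Step 7 — Real power: P = Re(S) = 33.51 W.
Step 8 — Reactive power: Q = Im(S) = 302 VAR.
Step 9 — Apparent power: |S| = 303.9 VA.
Step 10 — Power factor: PF = P/|S| = 0.1103 (lagging).

(a) P = 33.51 W  (b) Q = 302 VAR  (c) S = 303.9 VA  (d) PF = 0.1103 (lagging)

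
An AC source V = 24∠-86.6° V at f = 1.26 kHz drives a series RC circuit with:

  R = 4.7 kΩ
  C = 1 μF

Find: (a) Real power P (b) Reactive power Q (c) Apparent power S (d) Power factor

Step 1 — Angular frequency: ω = 2π·f = 2π·1260 = 7917 rad/s.
Step 2 — Component impedances:
  R: Z = R = 4700 Ω
  C: Z = 1/(jωC) = -j/(ω·C) = 0 - j126.3 Ω
Step 3 — Series combination: Z_total = R + C = 4700 - j126.3 Ω = 4702∠-1.5° Ω.
Step 4 — Source phasor: V = 24∠-86.6° V = 1.423 - j23.96 V.
Step 5 — Current: I = V / Z = 0.0004395 - j0.005086 A = 0.005105∠-85.1° A.
Step 6 — Complex power: S = V·I* = 0.1225 - j0.003291 VA.
Step 7 — Real power: P = Re(S) = 0.1225 W.
Step 8 — Reactive power: Q = Im(S) = -0.003291 VAR.
Step 9 — Apparent power: |S| = 0.1225 VA.
Step 10 — Power factor: PF = P/|S| = 0.9996 (leading).

(a) P = 0.1225 W  (b) Q = -0.003291 VAR  (c) S = 0.1225 VA  (d) PF = 0.9996 (leading)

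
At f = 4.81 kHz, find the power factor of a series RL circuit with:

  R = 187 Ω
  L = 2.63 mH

Step 1 — Angular frequency: ω = 2π·f = 2π·4810 = 3.022e+04 rad/s.
Step 2 — Component impedances:
  R: Z = R = 187 Ω
  L: Z = jωL = j·3.022e+04·0.00263 = 0 + j79.48 Ω
Step 3 — Series combination: Z_total = R + L = 187 + j79.48 Ω = 203.2∠23.0° Ω.
Step 4 — Power factor: PF = cos(φ) = Re(Z)/|Z| = 187/203.2 = 0.9203.
Step 5 — Type: Im(Z) = 79.48 ⇒ lagging (phase φ = 23.0°).

PF = 0.9203 (lagging, φ = 23.0°)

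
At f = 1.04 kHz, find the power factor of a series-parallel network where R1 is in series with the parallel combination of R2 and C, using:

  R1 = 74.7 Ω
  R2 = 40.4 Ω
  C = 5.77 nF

Step 1 — Angular frequency: ω = 2π·f = 2π·1040 = 6535 rad/s.
Step 2 — Component impedances:
  R1: Z = R = 74.7 Ω
  R2: Z = R = 40.4 Ω
  C: Z = 1/(jωC) = -j/(ω·C) = 0 - j2.652e+04 Ω
Step 3 — Parallel branch: R2 || C = 1/(1/R2 + 1/C) = 40.4 - j0.06154 Ω.
Step 4 — Series with R1: Z_total = R1 + (R2 || C) = 115.1 - j0.06154 Ω = 115.1∠-0.0° Ω.
Step 5 — Power factor: PF = cos(φ) = Re(Z)/|Z| = 115.1/115.1 = 1.
Step 6 — Type: Im(Z) = -0.06154 ⇒ leading (phase φ = -0.0°).

PF = 1 (leading, φ = -0.0°)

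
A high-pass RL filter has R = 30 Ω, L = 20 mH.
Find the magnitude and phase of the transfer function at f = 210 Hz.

Step 1 — Angular frequency: ω = 2π·210 = 1319 rad/s.
Step 2 — Transfer function: H(jω) = jωL/(R + jωL).
Step 3 — Numerator jωL = j·26.39; denominator R + jωL = 30 + j26.39.
Step 4 — H = 0.4362 + j0.4959.
Step 5 — Magnitude: |H| = 0.6605 (-3.6 dB); phase: φ = 48.7°.

|H| = 0.6605 (-3.6 dB), φ = 48.7°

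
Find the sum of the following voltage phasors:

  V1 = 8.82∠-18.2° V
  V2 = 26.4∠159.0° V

Step 1 — Convert each phasor to rectangular form:
  V1 = 8.82·(cos(-18.2°) + j·sin(-18.2°)) = 8.379 - j2.755 V
  V2 = 26.4·(cos(159.0°) + j·sin(159.0°)) = -24.65 + j9.461 V
Step 2 — Sum components: V_total = -16.27 + j6.706 V.
Step 3 — Convert to polar: |V_total| = 17.6 V, ∠V_total = 157.6°.

V_total = 17.6∠157.6° V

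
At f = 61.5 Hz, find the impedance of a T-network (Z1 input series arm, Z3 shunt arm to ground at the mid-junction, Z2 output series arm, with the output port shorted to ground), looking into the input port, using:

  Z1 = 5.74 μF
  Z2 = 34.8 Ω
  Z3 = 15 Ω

Step 1 — Angular frequency: ω = 2π·f = 2π·61.5 = 386.4 rad/s.
Step 2 — Component impedances:
  Z1: Z = 1/(jωC) = -j/(ω·C) = 0 - j450.9 Ω
  Z2: Z = R = 34.8 Ω
  Z3: Z = R = 15 Ω
Step 3 — With the output port shorted to ground, the output series arm Z2 runs from the junction to ground; the shunt arm Z3 also runs from the junction to ground. They appear in parallel: Z3 || Z2 = 10.48 Ω.
Step 4 — Series with input arm Z1: Z_in = Z1 + (Z3 || Z2) = 10.48 - j450.9 Ω = 451∠-88.7° Ω.

Z = 10.48 - j450.9 Ω = 451∠-88.7° Ω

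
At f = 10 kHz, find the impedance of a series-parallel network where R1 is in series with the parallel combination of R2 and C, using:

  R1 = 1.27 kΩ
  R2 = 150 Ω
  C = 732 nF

Step 1 — Angular frequency: ω = 2π·f = 2π·1e+04 = 6.283e+04 rad/s.
Step 2 — Component impedances:
  R1: Z = R = 1270 Ω
  R2: Z = R = 150 Ω
  C: Z = 1/(jωC) = -j/(ω·C) = 0 - j21.74 Ω
Step 3 — Parallel branch: R2 || C = 1/(1/R2 + 1/C) = 3.087 - j21.3 Ω.
Step 4 — Series with R1: Z_total = R1 + (R2 || C) = 1273 - j21.3 Ω = 1273∠-1.0° Ω.

Z = 1273 - j21.3 Ω = 1273∠-1.0° Ω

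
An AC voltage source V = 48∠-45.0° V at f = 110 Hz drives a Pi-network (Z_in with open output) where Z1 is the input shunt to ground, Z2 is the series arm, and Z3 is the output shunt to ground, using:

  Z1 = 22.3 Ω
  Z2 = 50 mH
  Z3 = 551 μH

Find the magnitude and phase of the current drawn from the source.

Step 1 — Angular frequency: ω = 2π·f = 2π·110 = 691.2 rad/s.
Step 2 — Component impedances:
  Z1: Z = R = 22.3 Ω
  Z2: Z = jωL = j·691.2·0.05 = 0 + j34.56 Ω
  Z3: Z = jωL = j·691.2·0.000551 = 0 + j0.3808 Ω
Step 3 — With open output, the series arm Z2 and the output shunt Z3 appear in series to ground: Z2 + Z3 = 0 + j34.94 Ω.
Step 4 — Parallel with input shunt Z1: Z_in = Z1 || (Z2 + Z3) = 15.84 + j10.11 Ω = 18.8∠32.5° Ω.
Step 5 — Source phasor: V = 48∠-45.0° V = 33.94 - j33.94 V.
Step 6 — Ohm's law: I = V / Z_total = (33.94 - j33.94) / (15.84 + j10.11) = 0.5506 - j2.493 A.
Step 7 — Convert to polar: |I| = 2.554 A, ∠I = -77.5°.

I = 2.554∠-77.5° A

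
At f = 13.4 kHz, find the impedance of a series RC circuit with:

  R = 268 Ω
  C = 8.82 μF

Step 1 — Angular frequency: ω = 2π·f = 2π·1.34e+04 = 8.419e+04 rad/s.
Step 2 — Component impedances:
  R: Z = R = 268 Ω
  C: Z = 1/(jωC) = -j/(ω·C) = 0 - j1.347 Ω
Step 3 — Series combination: Z_total = R + C = 268 - j1.347 Ω = 268∠-0.3° Ω.

Z = 268 - j1.347 Ω = 268∠-0.3° Ω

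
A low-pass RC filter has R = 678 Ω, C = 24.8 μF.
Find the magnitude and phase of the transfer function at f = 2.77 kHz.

Step 1 — Angular frequency: ω = 2π·2770 = 1.74e+04 rad/s.
Step 2 — Transfer function: H(jω) = 1/(1 + jωRC).
Step 3 — Denominator: 1 + jωRC = 1 + j·1.74e+04·678·2.48e-05 = 1 + j292.6.
Step 4 — H = 1.168e-05 - j0.003417.
Step 5 — Magnitude: |H| = 0.003417 (-49.3 dB); phase: φ = -89.8°.

|H| = 0.003417 (-49.3 dB), φ = -89.8°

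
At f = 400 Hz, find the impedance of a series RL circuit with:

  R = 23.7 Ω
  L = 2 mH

Step 1 — Angular frequency: ω = 2π·f = 2π·400 = 2513 rad/s.
Step 2 — Component impedances:
  R: Z = R = 23.7 Ω
  L: Z = jωL = j·2513·0.002 = 0 + j5.027 Ω
Step 3 — Series combination: Z_total = R + L = 23.7 + j5.027 Ω = 24.23∠12.0° Ω.

Z = 23.7 + j5.027 Ω = 24.23∠12.0° Ω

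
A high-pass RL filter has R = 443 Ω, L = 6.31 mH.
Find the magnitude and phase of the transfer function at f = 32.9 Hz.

Step 1 — Angular frequency: ω = 2π·32.9 = 206.7 rad/s.
Step 2 — Transfer function: H(jω) = jωL/(R + jωL).
Step 3 — Numerator jωL = j·1.304; denominator R + jωL = 443 + j1.304.
Step 4 — H = 8.67e-06 + j0.002944.
Step 5 — Magnitude: |H| = 0.002944 (-50.6 dB); phase: φ = 89.8°.

|H| = 0.002944 (-50.6 dB), φ = 89.8°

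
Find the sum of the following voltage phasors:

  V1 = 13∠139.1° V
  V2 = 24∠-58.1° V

Step 1 — Convert each phasor to rectangular form:
  V1 = 13·(cos(139.1°) + j·sin(139.1°)) = -9.826 + j8.512 V
  V2 = 24·(cos(-58.1°) + j·sin(-58.1°)) = 12.68 - j20.38 V
Step 2 — Sum components: V_total = 2.856 - j11.86 V.
Step 3 — Convert to polar: |V_total| = 12.2 V, ∠V_total = -76.5°.

V_total = 12.2∠-76.5° V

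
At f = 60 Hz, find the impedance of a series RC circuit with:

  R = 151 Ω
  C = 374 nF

Step 1 — Angular frequency: ω = 2π·f = 2π·60 = 377 rad/s.
Step 2 — Component impedances:
  R: Z = R = 151 Ω
  C: Z = 1/(jωC) = -j/(ω·C) = 0 - j7092 Ω
Step 3 — Series combination: Z_total = R + C = 151 - j7092 Ω = 7094∠-88.8° Ω.

Z = 151 - j7092 Ω = 7094∠-88.8° Ω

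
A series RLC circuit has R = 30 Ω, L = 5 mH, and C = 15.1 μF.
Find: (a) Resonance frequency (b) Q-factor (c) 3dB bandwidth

Step 1 — Resonance: ω₀ = 1/√(LC) = 1/√(0.005·1.51e-05) = 3639 rad/s.
Step 2 — f₀ = ω₀/(2π) = 579.2 Hz.
Step 3 — Series Q: Q = ω₀L/R = 3639·0.005/30 = 0.6066.
Step 4 — Bandwidth: Δω = ω₀/Q = 6000 rad/s; BW = Δω/(2π) = 954.9 Hz.

(a) f₀ = 579.2 Hz  (b) Q = 0.6066  (c) BW = 954.9 Hz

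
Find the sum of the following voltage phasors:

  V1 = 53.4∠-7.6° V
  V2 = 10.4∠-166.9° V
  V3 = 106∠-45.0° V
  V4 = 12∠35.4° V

Step 1 — Convert each phasor to rectangular form:
  V1 = 53.4·(cos(-7.6°) + j·sin(-7.6°)) = 52.93 - j7.062 V
  V2 = 10.4·(cos(-166.9°) + j·sin(-166.9°)) = -10.13 - j2.357 V
  V3 = 106·(cos(-45.0°) + j·sin(-45.0°)) = 74.95 - j74.95 V
  V4 = 12·(cos(35.4°) + j·sin(35.4°)) = 9.782 + j6.951 V
Step 2 — Sum components: V_total = 127.5 - j77.42 V.
Step 3 — Convert to polar: |V_total| = 149.2 V, ∠V_total = -31.3°.

V_total = 149.2∠-31.3° V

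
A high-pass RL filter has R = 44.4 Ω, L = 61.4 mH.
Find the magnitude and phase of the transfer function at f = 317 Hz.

Step 1 — Angular frequency: ω = 2π·317 = 1992 rad/s.
Step 2 — Transfer function: H(jω) = jωL/(R + jωL).
Step 3 — Numerator jωL = j·122.3; denominator R + jωL = 44.4 + j122.3.
Step 4 — H = 0.8835 + j0.3208.
Step 5 — Magnitude: |H| = 0.94 (-0.5 dB); phase: φ = 20.0°.

|H| = 0.94 (-0.5 dB), φ = 20.0°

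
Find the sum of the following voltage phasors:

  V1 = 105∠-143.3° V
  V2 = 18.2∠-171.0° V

Step 1 — Convert each phasor to rectangular form:
  V1 = 105·(cos(-143.3°) + j·sin(-143.3°)) = -84.19 - j62.75 V
  V2 = 18.2·(cos(-171.0°) + j·sin(-171.0°)) = -17.98 - j2.847 V
Step 2 — Sum components: V_total = -102.2 - j65.6 V.
Step 3 — Convert to polar: |V_total| = 121.4 V, ∠V_total = -147.3°.

V_total = 121.4∠-147.3° V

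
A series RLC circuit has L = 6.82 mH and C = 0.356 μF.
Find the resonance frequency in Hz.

Step 1 — Resonance condition Im(Z)=0 gives ω₀ = 1/√(LC).
Step 2 — ω₀ = 1/√(0.00682·3.56e-07) = 2.029e+04 rad/s.
Step 3 — f₀ = ω₀/(2π) = 3230 Hz.

f₀ = 3230 Hz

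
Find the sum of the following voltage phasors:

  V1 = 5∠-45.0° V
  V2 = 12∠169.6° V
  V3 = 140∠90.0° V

Step 1 — Convert each phasor to rectangular form:
  V1 = 5·(cos(-45.0°) + j·sin(-45.0°)) = 3.536 - j3.536 V
  V2 = 12·(cos(169.6°) + j·sin(169.6°)) = -11.8 + j2.166 V
  V3 = 140·(cos(90.0°) + j·sin(90.0°)) = 0 + j140 V
Step 2 — Sum components: V_total = -8.267 + j138.6 V.
Step 3 — Convert to polar: |V_total| = 138.9 V, ∠V_total = 93.4°.

V_total = 138.9∠93.4° V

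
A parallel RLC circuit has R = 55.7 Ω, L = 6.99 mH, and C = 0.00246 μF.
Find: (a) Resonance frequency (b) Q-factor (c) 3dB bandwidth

Step 1 — Resonance: ω₀ = 1/√(LC) = 1/√(0.00699·2.46e-09) = 2.412e+05 rad/s.
Step 2 — f₀ = ω₀/(2π) = 3.838e+04 Hz.
Step 3 — Parallel Q: Q = R/(ω₀L) = 55.7/(2.412e+05·0.00699) = 0.03304.
Step 4 — Bandwidth: Δω = ω₀/Q = 7.298e+06 rad/s; BW = Δω/(2π) = 1.162e+06 Hz.

(a) f₀ = 3.838e+04 Hz  (b) Q = 0.03304  (c) BW = 1.162e+06 Hz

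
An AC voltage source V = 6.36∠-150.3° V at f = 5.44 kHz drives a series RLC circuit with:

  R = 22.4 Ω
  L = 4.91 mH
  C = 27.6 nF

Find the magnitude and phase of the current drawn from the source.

Step 1 — Angular frequency: ω = 2π·f = 2π·5440 = 3.418e+04 rad/s.
Step 2 — Component impedances:
  R: Z = R = 22.4 Ω
  L: Z = jωL = j·3.418e+04·0.00491 = 0 + j167.8 Ω
  C: Z = 1/(jωC) = -j/(ω·C) = 0 - j1060 Ω
Step 3 — Series combination: Z_total = R + L + C = 22.4 - j892.2 Ω = 892.5∠-88.6° Ω.
Step 4 — Source phasor: V = 6.36∠-150.3° V = -5.524 - j3.151 V.
Step 5 — Ohm's law: I = V / Z_total = (-5.524 - j3.151) / (22.4 - j892.2) = 0.003374 - j0.006277 A.
Step 6 — Convert to polar: |I| = 0.007126 A, ∠I = -61.7°.

I = 0.007126∠-61.7° A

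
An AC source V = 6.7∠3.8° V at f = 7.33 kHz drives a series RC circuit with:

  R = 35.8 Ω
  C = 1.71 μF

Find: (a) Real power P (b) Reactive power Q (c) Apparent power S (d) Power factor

Step 1 — Angular frequency: ω = 2π·f = 2π·7330 = 4.606e+04 rad/s.
Step 2 — Component impedances:
  R: Z = R = 35.8 Ω
  C: Z = 1/(jωC) = -j/(ω·C) = 0 - j12.7 Ω
Step 3 — Series combination: Z_total = R + C = 35.8 - j12.7 Ω = 37.99∠-19.5° Ω.
Step 4 — Source phasor: V = 6.7∠3.8° V = 6.685 + j0.444 V.
Step 5 — Current: I = V / Z = 0.162 + j0.06985 A = 0.1764∠23.3° A.
Step 6 — Complex power: S = V·I* = 1.114 - j0.395 VA.
Step 7 — Real power: P = Re(S) = 1.114 W.
Step 8 — Reactive power: Q = Im(S) = -0.395 VAR.
Step 9 — Apparent power: |S| = 1.182 VA.
Step 10 — Power factor: PF = P/|S| = 0.9425 (leading).

(a) P = 1.114 W  (b) Q = -0.395 VAR  (c) S = 1.182 VA  (d) PF = 0.9425 (leading)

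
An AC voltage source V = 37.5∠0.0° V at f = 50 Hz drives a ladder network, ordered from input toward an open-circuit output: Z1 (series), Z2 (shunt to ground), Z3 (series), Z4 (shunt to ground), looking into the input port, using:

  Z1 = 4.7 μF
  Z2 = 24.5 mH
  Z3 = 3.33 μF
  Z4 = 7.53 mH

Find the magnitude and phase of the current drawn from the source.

Step 1 — Angular frequency: ω = 2π·f = 2π·50 = 314.2 rad/s.
Step 2 — Component impedances:
  Z1: Z = 1/(jωC) = -j/(ω·C) = 0 - j677.3 Ω
  Z2: Z = jωL = j·314.2·0.0245 = 0 + j7.697 Ω
  Z3: Z = 1/(jωC) = -j/(ω·C) = 0 - j955.9 Ω
  Z4: Z = jωL = j·314.2·0.00753 = 0 + j2.366 Ω
Step 3 — Ladder network (open output): work backward from the far end, alternating series and parallel combinations. Z_in = 0 - j669.5 Ω = 669.5∠-90.0° Ω.
Step 4 — Source phasor: V = 37.5∠0.0° V = 37.5 V.
Step 5 — Ohm's law: I = V / Z_total = (37.5) / (0 - j669.5) = 0 + j0.05601 A.
Step 6 — Convert to polar: |I| = 0.05601 A, ∠I = 90.0°.

I = 0.05601∠90.0° A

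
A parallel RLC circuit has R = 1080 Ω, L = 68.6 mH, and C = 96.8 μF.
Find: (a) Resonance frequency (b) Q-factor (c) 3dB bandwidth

Step 1 — Resonance: ω₀ = 1/√(LC) = 1/√(0.0686·9.68e-05) = 388.1 rad/s.
Step 2 — f₀ = ω₀/(2π) = 61.76 Hz.
Step 3 — Parallel Q: Q = R/(ω₀L) = 1080/(388.1·0.0686) = 40.57.
Step 4 — Bandwidth: Δω = ω₀/Q = 9.565 rad/s; BW = Δω/(2π) = 1.522 Hz.

(a) f₀ = 61.76 Hz  (b) Q = 40.57  (c) BW = 1.522 Hz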